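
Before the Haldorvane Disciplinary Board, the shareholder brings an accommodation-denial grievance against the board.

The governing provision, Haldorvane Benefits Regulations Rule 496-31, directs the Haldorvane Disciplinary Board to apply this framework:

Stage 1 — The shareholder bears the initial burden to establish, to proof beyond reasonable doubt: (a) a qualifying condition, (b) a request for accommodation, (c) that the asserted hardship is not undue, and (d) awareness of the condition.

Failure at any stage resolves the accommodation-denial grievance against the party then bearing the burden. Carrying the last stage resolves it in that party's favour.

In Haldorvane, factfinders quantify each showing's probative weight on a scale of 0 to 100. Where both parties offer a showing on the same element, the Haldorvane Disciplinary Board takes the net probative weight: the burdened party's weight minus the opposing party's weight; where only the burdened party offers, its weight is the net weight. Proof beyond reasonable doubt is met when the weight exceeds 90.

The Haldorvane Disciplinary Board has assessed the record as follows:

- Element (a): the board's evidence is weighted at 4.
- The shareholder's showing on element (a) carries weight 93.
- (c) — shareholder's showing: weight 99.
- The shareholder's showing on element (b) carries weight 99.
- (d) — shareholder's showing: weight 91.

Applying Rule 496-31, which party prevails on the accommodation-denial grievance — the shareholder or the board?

board

Stage 1 — burden on shareholder; standard: proof beyond reasonable doubt (weight exceeds 90).
    (a): 93 − 4 = 89 ≤ 90 [not met]
    (b): 99 > 90 [met]
    (c): 99 > 90 [met]
    (d): 91 > 90 [met]
  Not every element is met, so the shareholder fails to carry Stage 1.
The analysis ends at Stage 1; the board prevails.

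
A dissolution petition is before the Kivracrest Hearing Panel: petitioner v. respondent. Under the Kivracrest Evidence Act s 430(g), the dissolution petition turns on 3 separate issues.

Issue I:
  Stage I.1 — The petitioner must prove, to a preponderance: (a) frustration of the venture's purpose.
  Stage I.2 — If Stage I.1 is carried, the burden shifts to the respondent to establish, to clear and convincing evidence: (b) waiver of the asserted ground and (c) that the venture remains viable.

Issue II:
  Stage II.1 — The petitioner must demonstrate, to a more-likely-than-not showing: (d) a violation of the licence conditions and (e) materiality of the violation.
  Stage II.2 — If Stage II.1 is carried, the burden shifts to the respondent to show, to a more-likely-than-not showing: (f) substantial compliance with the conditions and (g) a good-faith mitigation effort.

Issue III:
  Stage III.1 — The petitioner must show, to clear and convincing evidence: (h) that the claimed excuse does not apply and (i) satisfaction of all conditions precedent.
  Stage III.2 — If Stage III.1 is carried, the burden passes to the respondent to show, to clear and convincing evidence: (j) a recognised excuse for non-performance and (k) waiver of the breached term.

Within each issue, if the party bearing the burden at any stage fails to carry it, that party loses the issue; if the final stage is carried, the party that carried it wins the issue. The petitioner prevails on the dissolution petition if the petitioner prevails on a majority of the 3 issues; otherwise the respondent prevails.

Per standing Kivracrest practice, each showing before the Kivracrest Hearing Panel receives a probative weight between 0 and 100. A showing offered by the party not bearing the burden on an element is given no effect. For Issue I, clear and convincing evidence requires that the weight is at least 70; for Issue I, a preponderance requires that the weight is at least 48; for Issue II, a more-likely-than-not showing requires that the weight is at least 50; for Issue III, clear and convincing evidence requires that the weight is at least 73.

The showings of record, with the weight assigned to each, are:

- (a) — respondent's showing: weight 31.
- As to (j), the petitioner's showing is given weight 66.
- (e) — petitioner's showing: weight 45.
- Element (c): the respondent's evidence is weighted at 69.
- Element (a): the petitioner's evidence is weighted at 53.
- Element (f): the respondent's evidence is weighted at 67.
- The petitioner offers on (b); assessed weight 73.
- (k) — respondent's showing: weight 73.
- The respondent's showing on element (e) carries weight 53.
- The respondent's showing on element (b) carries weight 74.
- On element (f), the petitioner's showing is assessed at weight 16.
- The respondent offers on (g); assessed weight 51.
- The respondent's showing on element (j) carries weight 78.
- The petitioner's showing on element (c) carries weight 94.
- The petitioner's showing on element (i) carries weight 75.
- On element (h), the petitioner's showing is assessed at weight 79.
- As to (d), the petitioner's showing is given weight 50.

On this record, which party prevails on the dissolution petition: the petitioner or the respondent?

respondent

— Issue I —
Stage I.1 (petitioner, a preponderance, weight is at least 48): (a) 53 (respondent's 31 disregarded) ≥ 48 — meets.
  Stage I.1 carried; the burden shifts to the respondent.
Stage I.2 (respondent, clear and convincing evidence, weight is at least 70): (b) 74 (petitioner's 73 disregarded) ≥ 70 — meets; (c) 69 (petitioner's 94 disregarded) < 70 — fails.
  Stage I.2 not carried; the respondent fails its burden.
The analysis ends at Stage I.2; the petitioner prevails on this issue.
— Issue II —
Stage II.1 (petitioner, a more-likely-than-not showing, weight is at least 50): (d) 50 ≥ 50 — meets; (e) 45 (respondent's 53 disregarded) < 50 — fails.
  The petitioner does not carry Stage II.1.
So the respondent prevails on this issue.
— Issue III —
Stage III.1 (petitioner, clear and convincing evidence, weight is at least 73): (h) 79 ≥ 73 — meets; (i) 75 ≥ 73 — meets.
  Stage III.1 carried; the burden shifts to the respondent.
Stage III.2 (respondent, clear and convincing evidence, weight is at least 73): (j) 78 (petitioner's 66 disregarded) ≥ 73 — meets; (k) 73 ≥ 73 — meets.
  The respondent carries the last stage.
With every stage satisfied, the respondent prevails on this issue.
Per-issue: Issue I → petitioner; Issue II → respondent; Issue III → respondent. The petitioner must prevail on a majority of issues; overall, the respondent prevails.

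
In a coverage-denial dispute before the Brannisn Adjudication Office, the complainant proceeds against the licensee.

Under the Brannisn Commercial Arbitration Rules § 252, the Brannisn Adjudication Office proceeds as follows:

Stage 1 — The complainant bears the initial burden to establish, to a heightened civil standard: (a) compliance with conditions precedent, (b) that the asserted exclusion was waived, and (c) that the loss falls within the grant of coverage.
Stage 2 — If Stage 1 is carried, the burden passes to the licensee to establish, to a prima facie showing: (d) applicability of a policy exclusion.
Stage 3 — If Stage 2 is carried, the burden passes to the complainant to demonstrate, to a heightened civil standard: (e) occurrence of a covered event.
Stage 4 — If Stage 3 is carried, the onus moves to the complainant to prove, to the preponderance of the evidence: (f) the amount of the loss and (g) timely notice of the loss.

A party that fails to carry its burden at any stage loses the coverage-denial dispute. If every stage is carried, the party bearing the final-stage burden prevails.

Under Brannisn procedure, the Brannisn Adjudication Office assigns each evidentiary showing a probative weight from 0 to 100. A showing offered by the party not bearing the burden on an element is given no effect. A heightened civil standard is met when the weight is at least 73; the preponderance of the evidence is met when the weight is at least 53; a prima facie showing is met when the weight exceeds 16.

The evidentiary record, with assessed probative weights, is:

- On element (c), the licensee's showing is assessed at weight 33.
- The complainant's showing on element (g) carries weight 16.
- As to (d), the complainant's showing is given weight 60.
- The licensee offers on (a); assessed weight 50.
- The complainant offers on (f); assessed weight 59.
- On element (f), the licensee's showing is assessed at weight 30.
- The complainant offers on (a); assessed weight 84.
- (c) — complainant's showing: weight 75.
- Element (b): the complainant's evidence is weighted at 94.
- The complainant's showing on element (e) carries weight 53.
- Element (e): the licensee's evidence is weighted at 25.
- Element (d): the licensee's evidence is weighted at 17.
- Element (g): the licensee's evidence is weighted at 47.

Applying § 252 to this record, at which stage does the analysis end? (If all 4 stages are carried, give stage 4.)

Stage 1 (complainant, a heightened civil standard, weight is at least 73): (a) 84 (licensee's 50 disregarded) ≥ 73 — meets; (b) 94 ≥ 73 — meets; (c) 75 (licensee's 33 disregarded) ≥ 73 — meets.
  Stage 1 carried; the burden shifts to the licensee.
Stage 2 (licensee, a prima facie showing, weight exceeds 16): (d) 17 (complainant's 60 disregarded) > 16 — meets.
  Stage 2 carried; the burden shifts to the complainant.
Stage 3 (complainant, a heightened civil standard, weight is at least 73): (e) 53 (licensee's 25 disregarded) < 73 — fails.
  The complainant does not carry Stage 3.
The analysis ends at Stage 3; the licensee prevails.

stage 3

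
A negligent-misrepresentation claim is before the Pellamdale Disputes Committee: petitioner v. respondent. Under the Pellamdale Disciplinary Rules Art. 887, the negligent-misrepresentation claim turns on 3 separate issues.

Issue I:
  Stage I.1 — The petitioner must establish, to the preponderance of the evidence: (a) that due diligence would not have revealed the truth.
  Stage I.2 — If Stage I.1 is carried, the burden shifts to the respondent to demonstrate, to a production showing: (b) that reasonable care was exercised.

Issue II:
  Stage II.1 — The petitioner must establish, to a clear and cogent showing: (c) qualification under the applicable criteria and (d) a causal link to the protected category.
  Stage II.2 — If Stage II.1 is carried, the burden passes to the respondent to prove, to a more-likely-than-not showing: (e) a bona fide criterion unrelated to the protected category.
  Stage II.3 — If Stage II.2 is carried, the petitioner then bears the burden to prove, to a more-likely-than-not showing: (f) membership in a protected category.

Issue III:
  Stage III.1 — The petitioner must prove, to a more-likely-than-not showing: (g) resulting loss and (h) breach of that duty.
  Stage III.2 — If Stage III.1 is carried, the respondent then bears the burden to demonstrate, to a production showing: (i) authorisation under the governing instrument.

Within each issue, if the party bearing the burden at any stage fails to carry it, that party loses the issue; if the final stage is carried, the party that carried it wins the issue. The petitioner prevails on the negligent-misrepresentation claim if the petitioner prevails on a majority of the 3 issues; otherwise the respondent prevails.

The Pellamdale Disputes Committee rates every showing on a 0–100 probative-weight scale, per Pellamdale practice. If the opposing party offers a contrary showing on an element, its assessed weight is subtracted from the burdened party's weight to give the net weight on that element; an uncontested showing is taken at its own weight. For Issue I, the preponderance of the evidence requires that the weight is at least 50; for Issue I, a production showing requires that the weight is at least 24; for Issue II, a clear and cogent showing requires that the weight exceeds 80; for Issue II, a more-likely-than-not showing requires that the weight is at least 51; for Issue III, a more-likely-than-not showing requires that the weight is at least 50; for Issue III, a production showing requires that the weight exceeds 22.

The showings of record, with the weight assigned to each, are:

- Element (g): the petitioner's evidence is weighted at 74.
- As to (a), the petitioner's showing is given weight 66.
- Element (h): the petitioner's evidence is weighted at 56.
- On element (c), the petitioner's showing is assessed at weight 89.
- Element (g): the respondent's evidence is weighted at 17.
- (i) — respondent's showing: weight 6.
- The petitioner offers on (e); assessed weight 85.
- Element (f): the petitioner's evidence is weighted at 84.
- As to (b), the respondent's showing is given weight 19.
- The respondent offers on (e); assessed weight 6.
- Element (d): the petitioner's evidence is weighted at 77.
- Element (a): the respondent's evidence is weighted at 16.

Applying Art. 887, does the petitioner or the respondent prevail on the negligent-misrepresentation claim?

— Issue I —
Stage I.1 (petitioner, the preponderance of the evidence, weight is at least 50): (a) net 66−16=50 ≥ 50 — meets.
  All elements met. The burden passes to the respondent.
Stage I.2 (respondent, a production showing, weight is at least 24): (b) 19 < 24 — fails.
  The respondent does not carry Stage I.2.
So the petitioner prevails on this issue.
— Issue II —
Stage II.1 (petitioner, a clear and cogent showing, weight exceeds 80): (c) 89 > 80 — meets; (d) 77 ≤ 80 — fails.
  The petitioner does not carry Stage II.1.
The respondent prevails on this issue.
— Issue III —
At Stage III.1 the petitioner must meet a more-likely-than-not showing (weight is at least 50): on (g) the weight is 74 less the opposing 17 gives net 57, which does reach 50, so (g) meets the standard; on (h) the weight is 56, which does reach 50, so (h) meets the standard.
  The petitioner carries Stage III.1; the respondent now bears the burden.
At Stage III.2 the respondent must meet a production showing (weight exceeds 22): on (i) the weight is 6, ≤ 22, so (i) does not meet the standard.
  Stage III.2 not carried; the respondent fails its burden.
The petitioner prevails on this issue.
Per-issue: Issue I → petitioner; Issue II → respondent; Issue III → petitioner. The petitioner must prevail on a majority of issues; overall, the petitioner prevails.

petitioner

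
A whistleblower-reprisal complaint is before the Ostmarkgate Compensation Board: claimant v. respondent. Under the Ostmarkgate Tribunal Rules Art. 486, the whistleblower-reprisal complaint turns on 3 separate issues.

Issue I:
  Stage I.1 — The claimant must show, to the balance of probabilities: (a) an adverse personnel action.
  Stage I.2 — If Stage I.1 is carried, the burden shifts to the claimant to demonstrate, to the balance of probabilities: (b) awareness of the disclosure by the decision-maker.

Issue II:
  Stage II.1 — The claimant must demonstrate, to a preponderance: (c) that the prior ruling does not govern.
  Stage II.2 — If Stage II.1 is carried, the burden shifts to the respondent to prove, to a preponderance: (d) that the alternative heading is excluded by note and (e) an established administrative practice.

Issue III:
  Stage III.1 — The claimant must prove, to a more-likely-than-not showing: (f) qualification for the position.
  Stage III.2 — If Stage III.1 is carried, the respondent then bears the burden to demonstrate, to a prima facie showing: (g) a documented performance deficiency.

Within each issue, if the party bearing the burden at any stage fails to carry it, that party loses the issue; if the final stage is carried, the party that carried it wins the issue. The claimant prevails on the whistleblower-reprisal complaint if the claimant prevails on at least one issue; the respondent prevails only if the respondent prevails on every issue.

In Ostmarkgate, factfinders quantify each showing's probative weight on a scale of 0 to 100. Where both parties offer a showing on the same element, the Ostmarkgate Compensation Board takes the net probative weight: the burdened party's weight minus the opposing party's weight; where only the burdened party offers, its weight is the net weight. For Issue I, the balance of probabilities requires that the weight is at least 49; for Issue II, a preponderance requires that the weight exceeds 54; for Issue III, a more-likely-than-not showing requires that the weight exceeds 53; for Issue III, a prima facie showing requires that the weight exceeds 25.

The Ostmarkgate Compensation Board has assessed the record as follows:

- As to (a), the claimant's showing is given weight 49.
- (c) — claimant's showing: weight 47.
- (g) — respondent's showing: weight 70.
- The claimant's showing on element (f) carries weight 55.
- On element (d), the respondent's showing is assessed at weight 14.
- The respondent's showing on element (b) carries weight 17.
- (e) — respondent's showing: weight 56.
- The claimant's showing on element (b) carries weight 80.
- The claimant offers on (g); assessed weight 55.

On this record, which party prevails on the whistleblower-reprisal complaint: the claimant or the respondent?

— Issue I —
Stage I.1 — burden on claimant; standard: the balance of probabilities (weight is at least 49).
    (a): 49 ≥ 49 [met]
  All elements met. The claimant retains the burden for Stage I.2.
Stage I.2 — burden on claimant; standard: the balance of probabilities (weight is at least 49).
    (b): 80 − 17 = 63 ≥ 49 [met]
  All elements met at the final stage.
Every stage carried; the claimant prevails on this issue.
— Issue II —
Stage II.1 (claimant, a preponderance, weight exceeds 54): (c) 47 ≤ 54 — fails.
  Stage II.1 not carried; the claimant fails its burden.
So the respondent prevails on this issue.
— Issue III —
Stage III.1 — burden on claimant; standard: a more-likely-than-not showing (weight exceeds 53).
    (f): 55 > 53 [met]
  All elements met. The burden passes to the respondent.
Stage III.2 — burden on respondent; standard: a prima facie showing (weight exceeds 25).
    (g): 70 − 55 = 15 ≤ 25 [not met]
  Stage III.2 not carried; the respondent fails its burden.
The analysis ends at Stage III.2; the claimant prevails on this issue.
Per-issue: Issue I → claimant; Issue II → respondent; Issue III → claimant. The claimant must prevail on at least one issue; overall, the claimant prevails.

claimant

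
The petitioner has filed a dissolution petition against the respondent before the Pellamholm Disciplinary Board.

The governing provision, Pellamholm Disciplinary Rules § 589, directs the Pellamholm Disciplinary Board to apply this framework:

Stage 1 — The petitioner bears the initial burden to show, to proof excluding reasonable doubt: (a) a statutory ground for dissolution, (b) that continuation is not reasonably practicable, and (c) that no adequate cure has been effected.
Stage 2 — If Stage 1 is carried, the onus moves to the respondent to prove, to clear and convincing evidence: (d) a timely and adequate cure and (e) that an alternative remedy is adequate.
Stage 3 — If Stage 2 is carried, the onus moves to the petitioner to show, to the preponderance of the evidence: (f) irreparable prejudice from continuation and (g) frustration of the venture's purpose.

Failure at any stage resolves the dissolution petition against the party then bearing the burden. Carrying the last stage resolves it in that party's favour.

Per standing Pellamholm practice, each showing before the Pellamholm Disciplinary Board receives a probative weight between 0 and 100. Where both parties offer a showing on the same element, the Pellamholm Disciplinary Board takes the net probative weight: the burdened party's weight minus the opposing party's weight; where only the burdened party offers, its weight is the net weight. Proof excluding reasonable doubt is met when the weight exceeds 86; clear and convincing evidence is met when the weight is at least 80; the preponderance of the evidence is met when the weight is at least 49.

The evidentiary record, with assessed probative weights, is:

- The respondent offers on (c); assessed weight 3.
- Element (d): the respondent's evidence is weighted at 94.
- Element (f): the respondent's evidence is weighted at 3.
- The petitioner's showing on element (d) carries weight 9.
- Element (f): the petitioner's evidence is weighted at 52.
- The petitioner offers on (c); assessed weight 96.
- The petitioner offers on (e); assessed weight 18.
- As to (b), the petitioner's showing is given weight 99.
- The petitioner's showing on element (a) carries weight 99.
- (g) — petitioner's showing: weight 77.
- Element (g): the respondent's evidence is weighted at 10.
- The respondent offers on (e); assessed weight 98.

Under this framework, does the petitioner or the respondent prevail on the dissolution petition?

Stage 1 (petitioner, proof excluding reasonable doubt, weight exceeds 86): (a) 99 > 86 — meets; (b) 99 > 86 — meets; (c) net 96−3=93 > 86 — meets.
  The petitioner carries Stage 1; the respondent now bears the burden.
Stage 2 (respondent, clear and convincing evidence, weight is at least 80): (d) net 94−9=85 ≥ 80 — meets; (e) net 98−18=80 ≥ 80 — meets.
  The respondent carries Stage 2; the petitioner now bears the burden.
Stage 3 (petitioner, the preponderance of the evidence, weight is at least 49): (f) net 52−3=49 ≥ 49 — meets; (g) net 77−10=67 ≥ 49 — meets.
  All elements met at the final stage.
All stages carried — the petitioner prevails.

petitioner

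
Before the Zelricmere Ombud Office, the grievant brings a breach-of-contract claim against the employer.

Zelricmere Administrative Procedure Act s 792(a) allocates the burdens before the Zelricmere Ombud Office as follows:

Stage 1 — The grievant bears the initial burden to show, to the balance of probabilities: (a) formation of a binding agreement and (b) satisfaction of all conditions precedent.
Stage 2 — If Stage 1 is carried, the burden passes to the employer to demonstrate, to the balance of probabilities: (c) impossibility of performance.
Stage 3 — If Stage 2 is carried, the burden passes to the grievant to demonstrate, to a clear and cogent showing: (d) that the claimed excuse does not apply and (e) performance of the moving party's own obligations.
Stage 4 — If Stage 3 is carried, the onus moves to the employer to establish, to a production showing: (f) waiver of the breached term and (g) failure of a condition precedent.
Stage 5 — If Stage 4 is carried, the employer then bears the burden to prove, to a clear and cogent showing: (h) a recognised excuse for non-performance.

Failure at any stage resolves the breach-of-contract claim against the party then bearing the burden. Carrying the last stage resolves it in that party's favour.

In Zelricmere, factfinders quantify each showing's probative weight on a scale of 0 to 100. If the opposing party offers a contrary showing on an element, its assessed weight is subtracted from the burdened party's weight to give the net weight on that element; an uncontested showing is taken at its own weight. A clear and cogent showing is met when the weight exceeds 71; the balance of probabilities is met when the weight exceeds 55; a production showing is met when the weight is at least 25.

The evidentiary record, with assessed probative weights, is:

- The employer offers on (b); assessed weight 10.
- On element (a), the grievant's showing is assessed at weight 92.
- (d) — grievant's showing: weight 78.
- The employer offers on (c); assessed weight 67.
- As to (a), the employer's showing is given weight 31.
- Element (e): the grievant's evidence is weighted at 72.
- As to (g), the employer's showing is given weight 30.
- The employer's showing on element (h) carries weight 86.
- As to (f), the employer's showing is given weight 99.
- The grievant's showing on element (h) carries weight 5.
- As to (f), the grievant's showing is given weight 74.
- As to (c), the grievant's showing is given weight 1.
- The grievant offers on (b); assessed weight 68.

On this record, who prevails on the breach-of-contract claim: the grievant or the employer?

employer

At Stage 1 the grievant must meet the balance of probabilities (weight exceeds 55): on (a) the weight is 92 less the opposing 31 gives net 61, > 55, so (a) meets the standard; on (b) the weight is 68 less the opposing 10 gives net 58, > 55, so (b) meets the standard.
  The grievant carries Stage 1; the employer now bears the burden.
At Stage 2 the employer must meet the balance of probabilities (weight exceeds 55): on (c) the weight is 67 less the opposing 1 gives net 66, > 55, so (c) meets the standard.
  Stage 2 carried; the burden shifts to the grievant.
At Stage 3 the grievant must meet a clear and cogent showing (weight exceeds 71): on (d) the weight is 78, > 71, so (d) meets the standard; on (e) the weight is 72, which does exceed 71, so (e) meets the standard.
  The grievant carries Stage 3; the employer now bears the burden.
At Stage 4 the employer must meet a production showing (weight is at least 25): on (f) the weight is 99 less the opposing 74 gives net 25, which does reach 25, so (f) meets the standard; on (g) the weight is 30, which does reach 25, so (g) meets the standard.
  Stage 4 is satisfied; the employer continues to bear the burden.
At Stage 5 the employer must meet a clear and cogent showing (weight exceeds 71): on (h) the weight is 86 less the opposing 5 gives net 81, which does exceed 71, so (h) meets the standard.
  Stage 5 carried; the final stage is satisfied.
Every stage carried; the employer prevails.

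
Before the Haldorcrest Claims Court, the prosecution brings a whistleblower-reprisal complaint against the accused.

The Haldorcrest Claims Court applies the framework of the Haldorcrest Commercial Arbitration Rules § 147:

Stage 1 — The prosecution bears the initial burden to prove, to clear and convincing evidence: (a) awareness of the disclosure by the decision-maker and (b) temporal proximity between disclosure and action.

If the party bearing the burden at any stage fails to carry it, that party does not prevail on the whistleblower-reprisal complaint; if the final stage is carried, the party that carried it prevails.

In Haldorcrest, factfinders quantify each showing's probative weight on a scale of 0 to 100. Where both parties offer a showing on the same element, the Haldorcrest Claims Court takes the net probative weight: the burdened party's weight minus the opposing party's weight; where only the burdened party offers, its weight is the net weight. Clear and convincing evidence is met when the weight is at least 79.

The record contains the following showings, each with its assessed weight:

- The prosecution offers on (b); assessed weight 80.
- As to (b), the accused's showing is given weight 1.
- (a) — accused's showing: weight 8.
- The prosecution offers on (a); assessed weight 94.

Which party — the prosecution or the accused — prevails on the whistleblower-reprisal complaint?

prosecution

At Stage 1 the prosecution must meet clear and convincing evidence (weight is at least 79): on (a) the weight is 94 less the opposing 8 gives net 86, ≥ 79, so (a) meets the standard; on (b) the weight is 80 less the opposing 1 gives net 79, which does reach 79, so (b) meets the standard.
  Stage 1 carried; the final stage is satisfied.
Every stage carried; the prosecution prevails.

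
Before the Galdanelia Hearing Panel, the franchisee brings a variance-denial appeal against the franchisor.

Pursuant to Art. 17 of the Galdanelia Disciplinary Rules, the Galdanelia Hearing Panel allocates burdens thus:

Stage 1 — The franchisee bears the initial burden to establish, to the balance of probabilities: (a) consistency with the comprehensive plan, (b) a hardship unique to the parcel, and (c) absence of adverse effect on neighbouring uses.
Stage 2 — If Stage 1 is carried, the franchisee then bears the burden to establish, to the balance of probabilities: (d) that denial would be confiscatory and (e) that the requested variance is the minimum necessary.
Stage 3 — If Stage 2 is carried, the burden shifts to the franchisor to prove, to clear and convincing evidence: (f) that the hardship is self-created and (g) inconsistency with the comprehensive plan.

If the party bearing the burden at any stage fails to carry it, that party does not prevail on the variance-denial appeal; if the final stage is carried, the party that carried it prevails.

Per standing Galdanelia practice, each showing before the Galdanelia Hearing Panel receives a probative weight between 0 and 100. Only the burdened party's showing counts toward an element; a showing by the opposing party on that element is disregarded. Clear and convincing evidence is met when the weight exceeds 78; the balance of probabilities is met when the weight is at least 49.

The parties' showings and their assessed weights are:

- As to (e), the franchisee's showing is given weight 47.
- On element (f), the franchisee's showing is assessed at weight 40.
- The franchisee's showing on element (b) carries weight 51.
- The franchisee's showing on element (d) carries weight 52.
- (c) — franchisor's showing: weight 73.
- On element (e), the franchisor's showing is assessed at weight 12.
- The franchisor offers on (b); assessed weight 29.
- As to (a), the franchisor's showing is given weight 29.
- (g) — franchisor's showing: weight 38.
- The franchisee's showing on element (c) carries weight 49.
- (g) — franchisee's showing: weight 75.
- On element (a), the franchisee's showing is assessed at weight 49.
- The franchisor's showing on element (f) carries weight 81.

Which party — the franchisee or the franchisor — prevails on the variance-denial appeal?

franchisor

At Stage 1 the franchisee must meet the balance of probabilities (weight is at least 49): on (a) the weight is 49 (the franchisor's 29 is given no effect), ≥ 49, so (a) meets the standard; on (b) the weight is 51 (the franchisor's 29 is given no effect), ≥ 49, so (b) meets the standard; on (c) the weight is 49 (the franchisor's 73 is given no effect), which does reach 49, so (c) meets the standard.
  Stage 1 is satisfied; the franchisee continues to bear the burden.
At Stage 2 the franchisee must meet the balance of probabilities (weight is at least 49): on (d) the weight is 52, which does reach 49, so (d) meets the standard; on (e) the weight is 47 (the franchisor's 12 is given no effect), which does not reach 49, so (e) does not meet the standard.
  The franchisee does not carry Stage 2.
The analysis ends at Stage 2; the franchisor prevails.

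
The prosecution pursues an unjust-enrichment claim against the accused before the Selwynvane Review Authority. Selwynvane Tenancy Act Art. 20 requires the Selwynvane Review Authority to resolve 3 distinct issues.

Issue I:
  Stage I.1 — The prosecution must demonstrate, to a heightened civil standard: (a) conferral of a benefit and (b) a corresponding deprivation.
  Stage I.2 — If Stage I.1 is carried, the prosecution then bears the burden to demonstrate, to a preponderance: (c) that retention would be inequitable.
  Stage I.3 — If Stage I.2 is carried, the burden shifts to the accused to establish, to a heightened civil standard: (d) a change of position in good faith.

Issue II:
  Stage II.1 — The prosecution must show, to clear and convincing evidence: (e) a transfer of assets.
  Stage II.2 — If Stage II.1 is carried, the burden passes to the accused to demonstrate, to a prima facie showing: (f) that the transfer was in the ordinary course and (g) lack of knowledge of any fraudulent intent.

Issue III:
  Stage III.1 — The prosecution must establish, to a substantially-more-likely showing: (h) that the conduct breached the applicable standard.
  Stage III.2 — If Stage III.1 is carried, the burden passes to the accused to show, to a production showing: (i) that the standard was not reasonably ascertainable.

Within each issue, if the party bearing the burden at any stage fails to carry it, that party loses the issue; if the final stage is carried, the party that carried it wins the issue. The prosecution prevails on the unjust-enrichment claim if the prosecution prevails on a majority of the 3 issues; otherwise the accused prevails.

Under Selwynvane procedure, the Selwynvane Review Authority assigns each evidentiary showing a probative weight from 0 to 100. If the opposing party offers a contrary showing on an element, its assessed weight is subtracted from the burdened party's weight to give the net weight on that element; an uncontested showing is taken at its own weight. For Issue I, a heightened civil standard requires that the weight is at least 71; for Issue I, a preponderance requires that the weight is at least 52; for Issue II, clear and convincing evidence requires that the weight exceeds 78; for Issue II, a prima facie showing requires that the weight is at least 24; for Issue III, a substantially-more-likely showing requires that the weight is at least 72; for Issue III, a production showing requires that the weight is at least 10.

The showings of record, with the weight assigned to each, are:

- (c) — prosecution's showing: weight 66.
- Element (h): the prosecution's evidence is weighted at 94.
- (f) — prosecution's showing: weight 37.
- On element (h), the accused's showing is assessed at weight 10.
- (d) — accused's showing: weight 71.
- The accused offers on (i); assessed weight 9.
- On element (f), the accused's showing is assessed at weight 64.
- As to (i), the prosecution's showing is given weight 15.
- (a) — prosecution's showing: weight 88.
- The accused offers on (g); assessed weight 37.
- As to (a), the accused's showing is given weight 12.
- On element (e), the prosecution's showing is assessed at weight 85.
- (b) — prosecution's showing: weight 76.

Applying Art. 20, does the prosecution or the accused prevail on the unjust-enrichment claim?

— Issue I —
Stage I.1 — burden on prosecution; standard: a heightened civil standard (weight is at least 71).
    (a): 88 − 12 = 76 ≥ 71 [met]
    (b): 76 ≥ 71 [met]
  Stage I.1 carried; the burden remains with the prosecution.
Stage I.2 — burden on prosecution; standard: a preponderance (weight is at least 52).
    (c): 66 ≥ 52 [met]
  Stage I.2 is satisfied; the onus moves to the accused.
Stage I.3 — burden on accused; standard: a heightened civil standard (weight is at least 71).
    (d): 71 ≥ 71 [met]
  Stage I.3 carried; the final stage is satisfied.
Every stage carried; the accused prevails on this issue.
— Issue II —
At Stage II.1 the prosecution must meet clear and convincing evidence (weight exceeds 78): on (e) the weight is 85, > 78, so (e) meets the standard.
  All elements met. The burden passes to the accused.
At Stage II.2 the accused must meet a prima facie showing (weight is at least 24): on (f) the weight is 64 less the opposing 37 gives net 27, which does reach 24, so (f) meets the standard; on (g) the weight is 37, ≥ 24, so (g) meets the standard.
  Stage II.2 carried; the final stage is satisfied.
With every stage satisfied, the accused prevails on this issue.
— Issue III —
Stage III.1 — burden on prosecution; standard: a substantially-more-likely showing (weight is at least 72).
    (h): 94 − 10 = 84 ≥ 72 [met]
  Stage III.1 carried; the burden shifts to the accused.
Stage III.2 — burden on accused; standard: a production showing (weight is at least 10).
    (i): 9 − 15 = -6 < 10 [not met]
  The accused does not carry Stage III.2.
The prosecution prevails on this issue.
Per-issue: Issue I → accused; Issue II → accused; Issue III → prosecution. The prosecution must prevail on a majority of issues; overall, the accused prevails.

accused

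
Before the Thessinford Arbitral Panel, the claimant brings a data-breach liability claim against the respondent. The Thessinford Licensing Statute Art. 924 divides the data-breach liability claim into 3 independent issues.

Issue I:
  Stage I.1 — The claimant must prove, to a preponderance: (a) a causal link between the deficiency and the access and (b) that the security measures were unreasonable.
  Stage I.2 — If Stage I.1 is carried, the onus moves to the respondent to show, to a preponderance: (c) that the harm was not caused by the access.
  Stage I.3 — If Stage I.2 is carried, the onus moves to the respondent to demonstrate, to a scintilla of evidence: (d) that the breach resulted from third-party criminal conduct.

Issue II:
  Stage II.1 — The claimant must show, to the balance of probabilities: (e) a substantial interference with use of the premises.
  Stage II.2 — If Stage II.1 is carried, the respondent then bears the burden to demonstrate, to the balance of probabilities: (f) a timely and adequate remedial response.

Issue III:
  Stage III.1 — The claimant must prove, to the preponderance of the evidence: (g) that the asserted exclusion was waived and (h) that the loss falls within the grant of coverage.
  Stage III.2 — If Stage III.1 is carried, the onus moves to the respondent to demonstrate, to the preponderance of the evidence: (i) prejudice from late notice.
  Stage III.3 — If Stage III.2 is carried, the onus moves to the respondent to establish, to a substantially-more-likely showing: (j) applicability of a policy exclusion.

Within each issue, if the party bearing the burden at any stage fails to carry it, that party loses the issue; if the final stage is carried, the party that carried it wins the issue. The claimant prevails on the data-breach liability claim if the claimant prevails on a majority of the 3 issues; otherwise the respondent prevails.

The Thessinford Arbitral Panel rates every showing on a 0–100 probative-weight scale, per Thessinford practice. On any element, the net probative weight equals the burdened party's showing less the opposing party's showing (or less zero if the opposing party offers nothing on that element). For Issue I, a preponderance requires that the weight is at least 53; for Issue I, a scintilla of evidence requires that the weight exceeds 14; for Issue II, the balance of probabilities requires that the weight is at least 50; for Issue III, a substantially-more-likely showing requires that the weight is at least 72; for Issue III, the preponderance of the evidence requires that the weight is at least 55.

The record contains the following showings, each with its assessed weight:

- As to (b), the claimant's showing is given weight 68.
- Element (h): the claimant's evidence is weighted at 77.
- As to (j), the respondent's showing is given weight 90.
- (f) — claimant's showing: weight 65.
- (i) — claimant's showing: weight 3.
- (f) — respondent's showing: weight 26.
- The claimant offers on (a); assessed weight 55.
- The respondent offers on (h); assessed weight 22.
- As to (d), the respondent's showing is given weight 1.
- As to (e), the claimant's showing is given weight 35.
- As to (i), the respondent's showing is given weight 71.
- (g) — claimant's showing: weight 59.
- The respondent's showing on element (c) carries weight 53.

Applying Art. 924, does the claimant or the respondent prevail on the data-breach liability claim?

— Issue I —
Stage I.1 — burden on claimant; standard: a preponderance (weight is at least 53).
    (a): 55 ≥ 53 [met]
    (b): 68 ≥ 53 [met]
  Stage I.1 is satisfied; the onus moves to the respondent.
Stage I.2 — burden on respondent; standard: a preponderance (weight is at least 53).
    (c): 53 ≥ 53 [met]
  Stage I.2 is satisfied; the respondent continues to bear the burden.
Stage I.3 — burden on respondent; standard: a scintilla of evidence (weight exceeds 14).
    (d): 1 ≤ 14 [not met]
  Stage I.3 not carried; the respondent fails its burden.
The analysis ends at Stage I.3; the claimant prevails on this issue.
— Issue II —
At Stage II.1 the claimant must meet the balance of probabilities (weight is at least 50): on (e) the weight is 35, < 50, so (e) does not meet the standard.
  Stage II.1 not carried; the claimant fails its burden.
So the respondent prevails on this issue.
— Issue III —
Stage III.1 (claimant, the preponderance of the evidence, weight is at least 55): (g) 59 ≥ 55 — meets; (h) net 77−22=55 ≥ 55 — meets.
  Stage III.1 carried; the burden shifts to the respondent.
Stage III.2 (respondent, the preponderance of the evidence, weight is at least 55): (i) net 71−3=68 ≥ 55 — meets.
  Stage III.2 carried; the burden remains with the respondent.
Stage III.3 (respondent, a substantially-more-likely showing, weight is at least 72): (j) 90 ≥ 72 — meets.
  The respondent carries the last stage.
Every stage carried; the respondent prevails on this issue.
Per-issue: Issue I → claimant; Issue II → respondent; Issue III → respondent. The claimant must prevail on a majority of issues; overall, the respondent prevails.

respondent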